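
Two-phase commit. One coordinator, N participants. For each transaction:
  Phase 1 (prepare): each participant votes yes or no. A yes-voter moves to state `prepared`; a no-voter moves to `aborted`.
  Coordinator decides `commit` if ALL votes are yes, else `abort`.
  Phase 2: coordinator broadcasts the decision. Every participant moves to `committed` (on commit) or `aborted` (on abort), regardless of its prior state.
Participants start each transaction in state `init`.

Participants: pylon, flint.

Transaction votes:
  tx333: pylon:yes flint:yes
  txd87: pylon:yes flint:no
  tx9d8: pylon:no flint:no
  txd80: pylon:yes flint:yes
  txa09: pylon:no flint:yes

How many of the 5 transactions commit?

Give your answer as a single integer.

Answer: 2

Derivation:
tx333: all yes -> commit (commits=1)
txd87: no from flint -> abort (commits=1)
tx9d8: no from pylon, flint -> abort (commits=1)
txd80: all yes -> commit (commits=2)
txa09: no from pylon -> abort (commits=2)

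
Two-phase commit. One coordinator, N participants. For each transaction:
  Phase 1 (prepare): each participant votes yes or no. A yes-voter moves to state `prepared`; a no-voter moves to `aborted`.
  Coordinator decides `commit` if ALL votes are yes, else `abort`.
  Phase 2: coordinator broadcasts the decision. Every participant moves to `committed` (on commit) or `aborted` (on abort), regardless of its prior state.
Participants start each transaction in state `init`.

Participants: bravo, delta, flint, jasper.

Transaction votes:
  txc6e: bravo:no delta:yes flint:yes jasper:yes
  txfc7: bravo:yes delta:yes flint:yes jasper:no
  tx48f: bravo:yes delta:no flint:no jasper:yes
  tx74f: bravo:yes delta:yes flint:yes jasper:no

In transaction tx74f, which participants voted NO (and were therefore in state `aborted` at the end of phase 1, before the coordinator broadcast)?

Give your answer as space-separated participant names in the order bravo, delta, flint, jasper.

Txn tx74f phase 1: bravo yes -> prepared; delta yes -> prepared; flint yes -> prepared; jasper no -> aborted

Answer: jasper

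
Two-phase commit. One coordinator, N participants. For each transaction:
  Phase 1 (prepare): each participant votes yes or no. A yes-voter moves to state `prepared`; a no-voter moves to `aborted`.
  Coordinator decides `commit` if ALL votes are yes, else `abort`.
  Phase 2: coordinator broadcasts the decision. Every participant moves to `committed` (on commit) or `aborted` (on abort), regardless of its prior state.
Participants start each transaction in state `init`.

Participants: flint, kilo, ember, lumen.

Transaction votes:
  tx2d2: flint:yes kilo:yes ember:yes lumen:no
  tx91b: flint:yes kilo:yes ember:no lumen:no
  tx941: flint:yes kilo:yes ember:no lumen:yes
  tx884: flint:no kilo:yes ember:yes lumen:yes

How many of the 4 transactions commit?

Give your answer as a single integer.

Answer: 0

Derivation:
tx2d2: no from lumen -> abort (commits=0)
tx91b: no from ember, lumen -> abort (commits=0)
tx941: no from ember -> abort (commits=0)
tx884: no from flint -> abort (commits=0)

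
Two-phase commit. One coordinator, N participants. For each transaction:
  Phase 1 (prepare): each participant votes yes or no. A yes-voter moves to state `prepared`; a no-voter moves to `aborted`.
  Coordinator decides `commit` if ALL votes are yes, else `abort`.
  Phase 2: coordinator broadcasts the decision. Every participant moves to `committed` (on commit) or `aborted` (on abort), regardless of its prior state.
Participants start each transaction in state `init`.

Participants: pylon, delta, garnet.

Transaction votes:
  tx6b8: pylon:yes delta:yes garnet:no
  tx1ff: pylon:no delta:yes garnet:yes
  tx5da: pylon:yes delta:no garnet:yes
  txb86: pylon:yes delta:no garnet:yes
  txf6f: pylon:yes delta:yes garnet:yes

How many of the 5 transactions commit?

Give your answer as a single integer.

Answer: 1

Derivation:
tx6b8: no from garnet -> abort (commits=0)
tx1ff: no from pylon -> abort (commits=0)
tx5da: no from delta -> abort (commits=0)
txb86: no from delta -> abort (commits=0)
txf6f: all yes -> commit (commits=1)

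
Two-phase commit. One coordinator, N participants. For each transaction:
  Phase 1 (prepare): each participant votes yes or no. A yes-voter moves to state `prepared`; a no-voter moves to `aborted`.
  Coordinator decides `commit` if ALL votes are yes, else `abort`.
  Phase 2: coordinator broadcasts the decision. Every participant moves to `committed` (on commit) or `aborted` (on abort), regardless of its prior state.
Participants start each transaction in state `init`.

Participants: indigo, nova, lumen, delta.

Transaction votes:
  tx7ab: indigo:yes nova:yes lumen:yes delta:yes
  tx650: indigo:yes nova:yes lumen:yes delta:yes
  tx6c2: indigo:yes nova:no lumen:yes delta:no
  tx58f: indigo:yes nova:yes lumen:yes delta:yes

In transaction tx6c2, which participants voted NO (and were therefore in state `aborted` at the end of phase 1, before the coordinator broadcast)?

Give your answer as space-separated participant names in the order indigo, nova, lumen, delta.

Answer: nova delta

Derivation:
Txn tx6c2 phase 1: indigo yes -> prepared; nova no -> aborted; lumen yes -> prepared; delta no -> aborted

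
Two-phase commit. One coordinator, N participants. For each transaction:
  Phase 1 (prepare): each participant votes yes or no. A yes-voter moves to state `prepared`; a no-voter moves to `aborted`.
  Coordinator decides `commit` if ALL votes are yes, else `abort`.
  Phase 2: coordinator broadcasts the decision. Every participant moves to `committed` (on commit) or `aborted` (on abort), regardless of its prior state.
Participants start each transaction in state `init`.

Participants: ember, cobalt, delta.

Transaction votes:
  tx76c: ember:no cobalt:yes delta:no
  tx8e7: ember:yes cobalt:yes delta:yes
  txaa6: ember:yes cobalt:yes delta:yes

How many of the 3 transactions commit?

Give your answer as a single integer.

tx76c: no from ember, delta -> abort (commits=0)
tx8e7: all yes -> commit (commits=1)
txaa6: all yes -> commit (commits=2)

Answer: 2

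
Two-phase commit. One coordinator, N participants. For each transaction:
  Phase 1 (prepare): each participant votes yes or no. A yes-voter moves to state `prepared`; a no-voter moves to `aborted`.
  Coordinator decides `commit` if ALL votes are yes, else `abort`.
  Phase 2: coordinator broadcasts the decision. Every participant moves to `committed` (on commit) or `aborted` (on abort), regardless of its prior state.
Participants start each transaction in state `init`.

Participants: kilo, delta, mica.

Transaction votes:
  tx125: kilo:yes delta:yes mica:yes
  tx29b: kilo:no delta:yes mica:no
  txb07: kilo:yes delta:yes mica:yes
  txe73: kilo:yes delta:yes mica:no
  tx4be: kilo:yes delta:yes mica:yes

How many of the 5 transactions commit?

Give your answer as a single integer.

Answer: 3

Derivation:
tx125: all yes -> commit (commits=1)
tx29b: no from kilo, mica -> abort (commits=1)
txb07: all yes -> commit (commits=2)
txe73: no from mica -> abort (commits=2)
tx4be: all yes -> commit (commits=3)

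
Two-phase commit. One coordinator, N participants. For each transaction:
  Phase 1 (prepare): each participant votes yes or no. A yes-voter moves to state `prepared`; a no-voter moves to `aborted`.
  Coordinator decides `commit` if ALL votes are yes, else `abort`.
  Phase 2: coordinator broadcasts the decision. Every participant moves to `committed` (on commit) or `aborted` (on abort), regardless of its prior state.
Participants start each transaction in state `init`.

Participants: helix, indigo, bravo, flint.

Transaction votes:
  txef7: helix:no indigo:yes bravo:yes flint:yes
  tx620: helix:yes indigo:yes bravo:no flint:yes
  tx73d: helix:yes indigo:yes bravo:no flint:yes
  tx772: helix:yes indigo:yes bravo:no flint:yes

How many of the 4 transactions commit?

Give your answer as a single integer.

txef7: no from helix -> abort (commits=0)
tx620: no from bravo -> abort (commits=0)
tx73d: no from bravo -> abort (commits=0)
tx772: no from bravo -> abort (commits=0)

Answer: 0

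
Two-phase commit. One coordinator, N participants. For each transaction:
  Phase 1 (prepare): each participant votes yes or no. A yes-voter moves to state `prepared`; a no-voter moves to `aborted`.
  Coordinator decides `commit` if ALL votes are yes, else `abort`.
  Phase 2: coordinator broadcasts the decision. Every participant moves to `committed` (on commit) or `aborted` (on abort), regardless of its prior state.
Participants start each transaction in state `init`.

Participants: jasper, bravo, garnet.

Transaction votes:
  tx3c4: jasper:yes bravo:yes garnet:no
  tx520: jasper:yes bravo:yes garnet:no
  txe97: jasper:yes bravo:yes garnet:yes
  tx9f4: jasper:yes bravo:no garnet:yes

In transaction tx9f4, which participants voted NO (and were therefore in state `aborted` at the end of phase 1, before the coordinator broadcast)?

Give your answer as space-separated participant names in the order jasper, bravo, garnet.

Txn tx9f4 phase 1: jasper yes -> prepared; bravo no -> aborted; garnet yes -> prepared

Answer: bravo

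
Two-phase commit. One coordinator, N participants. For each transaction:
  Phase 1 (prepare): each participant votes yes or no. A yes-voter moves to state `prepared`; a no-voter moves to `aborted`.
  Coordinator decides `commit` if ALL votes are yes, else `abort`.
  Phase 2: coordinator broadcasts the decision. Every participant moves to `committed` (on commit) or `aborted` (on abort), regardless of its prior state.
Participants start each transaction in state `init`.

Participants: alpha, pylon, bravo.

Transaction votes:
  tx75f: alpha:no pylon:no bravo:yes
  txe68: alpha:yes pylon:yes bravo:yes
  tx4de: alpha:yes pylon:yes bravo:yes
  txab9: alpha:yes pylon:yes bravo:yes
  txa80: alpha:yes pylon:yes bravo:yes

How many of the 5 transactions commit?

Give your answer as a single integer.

tx75f: no from alpha, pylon -> abort (commits=0)
txe68: all yes -> commit (commits=1)
tx4de: all yes -> commit (commits=2)
txab9: all yes -> commit (commits=3)
txa80: all yes -> commit (commits=4)

Answer: 4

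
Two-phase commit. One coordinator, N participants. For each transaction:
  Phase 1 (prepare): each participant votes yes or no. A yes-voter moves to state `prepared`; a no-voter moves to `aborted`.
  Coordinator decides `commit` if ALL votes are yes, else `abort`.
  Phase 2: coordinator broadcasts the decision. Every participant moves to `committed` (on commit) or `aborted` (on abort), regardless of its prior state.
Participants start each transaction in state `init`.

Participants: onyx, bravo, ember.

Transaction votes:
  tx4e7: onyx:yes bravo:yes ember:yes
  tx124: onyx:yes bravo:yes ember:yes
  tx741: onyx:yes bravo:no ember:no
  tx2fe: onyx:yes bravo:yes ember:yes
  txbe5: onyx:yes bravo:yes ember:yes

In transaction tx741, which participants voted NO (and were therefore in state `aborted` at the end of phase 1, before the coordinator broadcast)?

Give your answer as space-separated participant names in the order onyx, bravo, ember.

Answer: bravo ember

Derivation:
Txn tx741 phase 1: onyx yes -> prepared; bravo no -> aborted; ember no -> aborted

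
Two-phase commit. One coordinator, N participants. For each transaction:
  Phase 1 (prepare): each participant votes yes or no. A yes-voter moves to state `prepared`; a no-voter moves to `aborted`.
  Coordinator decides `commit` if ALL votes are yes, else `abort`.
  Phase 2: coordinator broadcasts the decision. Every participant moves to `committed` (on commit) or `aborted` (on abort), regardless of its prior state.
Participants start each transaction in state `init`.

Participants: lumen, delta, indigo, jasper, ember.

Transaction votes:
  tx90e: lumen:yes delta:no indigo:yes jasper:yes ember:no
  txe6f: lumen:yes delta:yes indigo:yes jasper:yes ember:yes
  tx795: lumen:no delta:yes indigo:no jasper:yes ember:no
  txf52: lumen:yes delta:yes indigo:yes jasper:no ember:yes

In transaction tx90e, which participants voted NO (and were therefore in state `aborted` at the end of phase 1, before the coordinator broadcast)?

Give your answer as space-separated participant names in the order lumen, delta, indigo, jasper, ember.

Answer: delta ember

Derivation:
Txn tx90e phase 1: lumen yes -> prepared; delta no -> aborted; indigo yes -> prepared; jasper yes -> prepared; ember no -> aborted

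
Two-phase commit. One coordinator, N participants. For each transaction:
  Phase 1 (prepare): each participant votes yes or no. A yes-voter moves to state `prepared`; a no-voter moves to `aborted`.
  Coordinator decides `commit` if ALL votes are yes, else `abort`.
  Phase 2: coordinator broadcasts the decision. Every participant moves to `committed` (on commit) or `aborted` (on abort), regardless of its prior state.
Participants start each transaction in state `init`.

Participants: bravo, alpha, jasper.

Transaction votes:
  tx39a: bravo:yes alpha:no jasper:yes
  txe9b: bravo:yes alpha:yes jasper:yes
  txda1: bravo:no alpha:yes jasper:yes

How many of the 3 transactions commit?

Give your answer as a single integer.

tx39a: no from alpha -> abort (commits=0)
txe9b: all yes -> commit (commits=1)
txda1: no from bravo -> abort (commits=1)

Answer: 1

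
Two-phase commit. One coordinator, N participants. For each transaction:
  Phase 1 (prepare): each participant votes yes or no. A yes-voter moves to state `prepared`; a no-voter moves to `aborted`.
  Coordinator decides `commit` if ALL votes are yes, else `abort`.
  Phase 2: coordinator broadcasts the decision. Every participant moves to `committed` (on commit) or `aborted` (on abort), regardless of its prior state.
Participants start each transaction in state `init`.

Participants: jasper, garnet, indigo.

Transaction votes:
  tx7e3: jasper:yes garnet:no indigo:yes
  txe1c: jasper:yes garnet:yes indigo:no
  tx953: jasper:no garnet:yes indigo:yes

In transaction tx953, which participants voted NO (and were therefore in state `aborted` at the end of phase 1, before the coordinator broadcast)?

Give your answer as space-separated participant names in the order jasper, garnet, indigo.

Answer: jasper

Derivation:
Txn tx953 phase 1: jasper no -> aborted; garnet yes -> prepared; indigo yes -> prepared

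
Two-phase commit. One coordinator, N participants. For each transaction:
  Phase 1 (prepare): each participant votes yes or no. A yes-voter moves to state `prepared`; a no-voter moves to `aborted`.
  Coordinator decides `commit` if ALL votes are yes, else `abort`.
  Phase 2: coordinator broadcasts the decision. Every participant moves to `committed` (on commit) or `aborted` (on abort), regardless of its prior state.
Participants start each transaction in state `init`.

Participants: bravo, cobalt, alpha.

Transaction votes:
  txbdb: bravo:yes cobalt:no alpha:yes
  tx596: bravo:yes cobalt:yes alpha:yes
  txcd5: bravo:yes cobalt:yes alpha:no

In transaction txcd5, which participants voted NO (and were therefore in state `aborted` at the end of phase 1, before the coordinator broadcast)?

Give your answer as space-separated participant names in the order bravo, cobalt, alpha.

Txn txcd5 phase 1: bravo yes -> prepared; cobalt yes -> prepared; alpha no -> aborted

Answer: alpha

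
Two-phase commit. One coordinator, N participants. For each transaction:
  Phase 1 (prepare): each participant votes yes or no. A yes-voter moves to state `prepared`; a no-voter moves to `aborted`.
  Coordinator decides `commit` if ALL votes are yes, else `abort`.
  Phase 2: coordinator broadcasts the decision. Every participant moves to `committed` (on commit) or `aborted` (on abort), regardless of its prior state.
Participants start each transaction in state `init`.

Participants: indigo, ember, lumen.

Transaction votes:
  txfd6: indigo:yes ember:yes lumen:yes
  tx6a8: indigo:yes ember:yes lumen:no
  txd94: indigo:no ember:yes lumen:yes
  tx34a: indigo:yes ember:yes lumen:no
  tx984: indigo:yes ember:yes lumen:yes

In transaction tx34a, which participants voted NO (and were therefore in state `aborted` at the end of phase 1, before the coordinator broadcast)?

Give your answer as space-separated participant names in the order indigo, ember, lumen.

Txn tx34a phase 1: indigo yes -> prepared; ember yes -> prepared; lumen no -> aborted

Answer: lumen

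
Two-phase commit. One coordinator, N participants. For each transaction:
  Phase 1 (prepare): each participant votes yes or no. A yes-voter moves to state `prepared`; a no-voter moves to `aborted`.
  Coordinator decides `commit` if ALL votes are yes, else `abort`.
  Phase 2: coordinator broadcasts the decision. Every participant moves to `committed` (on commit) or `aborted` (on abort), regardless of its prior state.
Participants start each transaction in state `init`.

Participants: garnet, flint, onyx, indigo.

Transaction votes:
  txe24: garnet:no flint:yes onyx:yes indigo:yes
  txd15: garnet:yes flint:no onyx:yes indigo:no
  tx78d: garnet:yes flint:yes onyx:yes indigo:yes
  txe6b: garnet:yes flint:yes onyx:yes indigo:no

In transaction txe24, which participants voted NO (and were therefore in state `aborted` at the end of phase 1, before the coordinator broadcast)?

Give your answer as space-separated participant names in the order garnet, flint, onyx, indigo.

Answer: garnet

Derivation:
Txn txe24 phase 1: garnet no -> aborted; flint yes -> prepared; onyx yes -> prepared; indigo yes -> prepared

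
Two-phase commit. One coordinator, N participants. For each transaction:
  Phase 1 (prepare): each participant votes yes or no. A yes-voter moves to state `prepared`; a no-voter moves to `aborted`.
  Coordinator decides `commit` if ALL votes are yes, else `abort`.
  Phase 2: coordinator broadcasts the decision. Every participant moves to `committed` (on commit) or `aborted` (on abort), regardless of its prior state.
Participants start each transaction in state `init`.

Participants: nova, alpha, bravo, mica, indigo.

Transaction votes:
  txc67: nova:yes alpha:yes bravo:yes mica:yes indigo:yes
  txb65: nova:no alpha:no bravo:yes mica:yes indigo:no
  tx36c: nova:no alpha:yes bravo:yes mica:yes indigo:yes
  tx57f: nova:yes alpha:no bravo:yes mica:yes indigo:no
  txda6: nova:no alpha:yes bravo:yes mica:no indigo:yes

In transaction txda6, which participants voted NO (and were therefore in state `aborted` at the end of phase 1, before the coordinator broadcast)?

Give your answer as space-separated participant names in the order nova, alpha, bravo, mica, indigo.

Answer: nova mica

Derivation:
Txn txda6 phase 1: nova no -> aborted; alpha yes -> prepared; bravo yes -> prepared; mica no -> aborted; indigo yes -> prepared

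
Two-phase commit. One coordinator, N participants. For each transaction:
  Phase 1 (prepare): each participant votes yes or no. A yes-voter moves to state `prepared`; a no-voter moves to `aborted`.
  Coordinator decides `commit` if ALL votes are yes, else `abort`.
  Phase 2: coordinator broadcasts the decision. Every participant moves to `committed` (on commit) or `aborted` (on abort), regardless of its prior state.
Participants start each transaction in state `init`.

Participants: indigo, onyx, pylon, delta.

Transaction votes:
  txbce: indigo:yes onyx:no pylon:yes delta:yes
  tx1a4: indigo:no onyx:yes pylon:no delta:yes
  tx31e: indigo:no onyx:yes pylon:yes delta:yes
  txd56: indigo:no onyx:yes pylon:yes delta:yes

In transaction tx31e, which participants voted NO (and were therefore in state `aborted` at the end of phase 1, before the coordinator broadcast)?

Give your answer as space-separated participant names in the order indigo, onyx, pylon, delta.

Txn tx31e phase 1: indigo no -> aborted; onyx yes -> prepared; pylon yes -> prepared; delta yes -> prepared

Answer: indigo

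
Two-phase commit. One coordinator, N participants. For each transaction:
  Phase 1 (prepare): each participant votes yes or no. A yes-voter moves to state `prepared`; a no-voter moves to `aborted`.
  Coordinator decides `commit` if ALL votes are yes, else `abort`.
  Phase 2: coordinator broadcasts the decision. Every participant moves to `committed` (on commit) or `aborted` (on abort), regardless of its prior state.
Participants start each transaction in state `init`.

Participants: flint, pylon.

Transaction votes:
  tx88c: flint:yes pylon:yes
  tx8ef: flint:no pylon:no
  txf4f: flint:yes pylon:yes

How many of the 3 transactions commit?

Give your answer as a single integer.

Answer: 2

Derivation:
tx88c: all yes -> commit (commits=1)
tx8ef: no from flint, pylon -> abort (commits=1)
txf4f: all yes -> commit (commits=2)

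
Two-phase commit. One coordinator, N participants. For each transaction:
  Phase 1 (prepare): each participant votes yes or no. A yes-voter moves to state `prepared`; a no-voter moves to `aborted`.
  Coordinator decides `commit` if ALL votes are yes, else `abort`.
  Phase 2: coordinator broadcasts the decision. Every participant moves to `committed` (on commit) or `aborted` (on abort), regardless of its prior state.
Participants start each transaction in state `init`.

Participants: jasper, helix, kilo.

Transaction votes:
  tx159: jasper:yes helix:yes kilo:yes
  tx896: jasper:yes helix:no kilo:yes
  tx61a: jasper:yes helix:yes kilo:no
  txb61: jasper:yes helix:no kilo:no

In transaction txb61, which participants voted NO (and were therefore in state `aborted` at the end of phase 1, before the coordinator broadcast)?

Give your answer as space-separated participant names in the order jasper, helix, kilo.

Answer: helix kilo

Derivation:
Txn txb61 phase 1: jasper yes -> prepared; helix no -> aborted; kilo no -> aborted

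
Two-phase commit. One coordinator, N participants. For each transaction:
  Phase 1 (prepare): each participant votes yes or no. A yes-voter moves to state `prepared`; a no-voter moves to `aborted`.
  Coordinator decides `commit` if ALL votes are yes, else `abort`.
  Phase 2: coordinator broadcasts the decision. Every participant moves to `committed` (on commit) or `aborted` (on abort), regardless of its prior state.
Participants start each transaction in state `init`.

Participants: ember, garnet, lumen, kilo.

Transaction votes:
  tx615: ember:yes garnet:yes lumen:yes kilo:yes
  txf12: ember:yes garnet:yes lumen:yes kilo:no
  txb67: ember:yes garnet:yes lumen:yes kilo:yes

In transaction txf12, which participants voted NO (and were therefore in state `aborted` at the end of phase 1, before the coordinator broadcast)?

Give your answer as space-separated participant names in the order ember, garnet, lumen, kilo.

Answer: kilo

Derivation:
Txn txf12 phase 1: ember yes -> prepared; garnet yes -> prepared; lumen yes -> prepared; kilo no -> aborted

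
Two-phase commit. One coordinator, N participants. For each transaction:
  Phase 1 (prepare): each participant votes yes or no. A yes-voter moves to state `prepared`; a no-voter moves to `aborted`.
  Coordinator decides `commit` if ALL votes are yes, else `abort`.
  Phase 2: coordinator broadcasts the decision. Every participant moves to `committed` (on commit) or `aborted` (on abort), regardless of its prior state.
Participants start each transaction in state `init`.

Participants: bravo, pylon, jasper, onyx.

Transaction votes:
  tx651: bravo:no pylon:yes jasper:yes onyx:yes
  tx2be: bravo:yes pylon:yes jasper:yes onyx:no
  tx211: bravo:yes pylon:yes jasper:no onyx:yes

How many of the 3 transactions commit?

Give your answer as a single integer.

Answer: 0

Derivation:
tx651: no from bravo -> abort (commits=0)
tx2be: no from onyx -> abort (commits=0)
tx211: no from jasper -> abort (commits=0)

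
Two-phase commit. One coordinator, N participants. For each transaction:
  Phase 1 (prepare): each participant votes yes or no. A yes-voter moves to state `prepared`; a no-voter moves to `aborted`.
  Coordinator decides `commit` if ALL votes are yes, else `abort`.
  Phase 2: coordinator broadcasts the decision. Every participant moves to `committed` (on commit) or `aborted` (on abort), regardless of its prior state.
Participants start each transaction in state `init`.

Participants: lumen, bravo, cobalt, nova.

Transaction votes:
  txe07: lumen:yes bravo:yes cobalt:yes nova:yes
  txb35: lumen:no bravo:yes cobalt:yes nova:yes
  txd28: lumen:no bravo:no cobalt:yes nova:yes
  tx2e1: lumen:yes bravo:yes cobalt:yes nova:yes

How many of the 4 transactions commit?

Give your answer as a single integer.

txe07: all yes -> commit (commits=1)
txb35: no from lumen -> abort (commits=1)
txd28: no from lumen, bravo -> abort (commits=1)
tx2e1: all yes -> commit (commits=2)

Answer: 2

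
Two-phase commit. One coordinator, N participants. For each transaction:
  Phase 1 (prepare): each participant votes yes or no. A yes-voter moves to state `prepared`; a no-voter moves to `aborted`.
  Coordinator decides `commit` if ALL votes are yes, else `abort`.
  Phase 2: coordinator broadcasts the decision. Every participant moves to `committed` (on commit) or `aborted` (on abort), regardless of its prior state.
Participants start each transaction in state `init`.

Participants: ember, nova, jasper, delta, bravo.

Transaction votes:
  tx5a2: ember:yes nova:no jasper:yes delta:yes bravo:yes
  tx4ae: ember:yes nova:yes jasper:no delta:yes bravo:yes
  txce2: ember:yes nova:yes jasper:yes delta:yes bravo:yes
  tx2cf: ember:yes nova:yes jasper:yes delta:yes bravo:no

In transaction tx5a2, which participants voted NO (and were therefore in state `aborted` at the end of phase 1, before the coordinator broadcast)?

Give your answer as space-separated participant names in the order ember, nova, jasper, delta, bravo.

Answer: nova

Derivation:
Txn tx5a2 phase 1: ember yes -> prepared; nova no -> aborted; jasper yes -> prepared; delta yes -> prepared; bravo yes -> prepared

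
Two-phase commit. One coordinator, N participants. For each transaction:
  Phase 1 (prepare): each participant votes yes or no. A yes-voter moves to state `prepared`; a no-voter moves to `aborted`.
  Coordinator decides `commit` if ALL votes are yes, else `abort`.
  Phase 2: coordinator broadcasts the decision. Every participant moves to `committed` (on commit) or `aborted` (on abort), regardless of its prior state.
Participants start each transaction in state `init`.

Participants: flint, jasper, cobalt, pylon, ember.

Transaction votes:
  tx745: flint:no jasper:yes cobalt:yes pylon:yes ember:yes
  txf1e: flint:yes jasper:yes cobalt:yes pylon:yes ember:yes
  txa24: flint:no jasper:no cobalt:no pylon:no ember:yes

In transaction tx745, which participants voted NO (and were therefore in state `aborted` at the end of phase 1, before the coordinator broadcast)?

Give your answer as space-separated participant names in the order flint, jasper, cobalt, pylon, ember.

Answer: flint

Derivation:
Txn tx745 phase 1: flint no -> aborted; jasper yes -> prepared; cobalt yes -> prepared; pylon yes -> prepared; ember yes -> prepared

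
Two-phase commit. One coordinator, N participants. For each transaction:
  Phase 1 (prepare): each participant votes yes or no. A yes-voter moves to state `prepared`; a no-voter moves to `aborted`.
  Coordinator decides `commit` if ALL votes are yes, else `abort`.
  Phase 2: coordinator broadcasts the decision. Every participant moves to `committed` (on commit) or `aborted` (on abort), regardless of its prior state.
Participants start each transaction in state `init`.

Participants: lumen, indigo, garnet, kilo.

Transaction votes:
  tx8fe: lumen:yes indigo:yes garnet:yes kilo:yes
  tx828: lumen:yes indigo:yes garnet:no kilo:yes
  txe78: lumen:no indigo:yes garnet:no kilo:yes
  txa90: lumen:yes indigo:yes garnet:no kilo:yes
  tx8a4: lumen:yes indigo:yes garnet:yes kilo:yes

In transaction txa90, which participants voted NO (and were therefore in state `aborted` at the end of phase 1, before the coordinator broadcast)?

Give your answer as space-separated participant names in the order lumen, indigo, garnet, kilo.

Answer: garnet

Derivation:
Txn txa90 phase 1: lumen yes -> prepared; indigo yes -> prepared; garnet no -> aborted; kilo yes -> prepared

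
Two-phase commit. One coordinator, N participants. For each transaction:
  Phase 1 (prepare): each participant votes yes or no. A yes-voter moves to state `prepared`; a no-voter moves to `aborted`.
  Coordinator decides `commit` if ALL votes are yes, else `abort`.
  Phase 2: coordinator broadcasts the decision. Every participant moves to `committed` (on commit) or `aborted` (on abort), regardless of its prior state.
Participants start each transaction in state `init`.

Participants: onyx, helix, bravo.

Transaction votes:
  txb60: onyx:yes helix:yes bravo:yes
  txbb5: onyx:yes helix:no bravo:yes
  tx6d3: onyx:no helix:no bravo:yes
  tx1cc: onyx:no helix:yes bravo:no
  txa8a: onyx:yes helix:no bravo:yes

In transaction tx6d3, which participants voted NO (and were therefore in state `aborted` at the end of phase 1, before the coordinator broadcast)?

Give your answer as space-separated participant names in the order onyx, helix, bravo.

Txn tx6d3 phase 1: onyx no -> aborted; helix no -> aborted; bravo yes -> prepared

Answer: onyx helix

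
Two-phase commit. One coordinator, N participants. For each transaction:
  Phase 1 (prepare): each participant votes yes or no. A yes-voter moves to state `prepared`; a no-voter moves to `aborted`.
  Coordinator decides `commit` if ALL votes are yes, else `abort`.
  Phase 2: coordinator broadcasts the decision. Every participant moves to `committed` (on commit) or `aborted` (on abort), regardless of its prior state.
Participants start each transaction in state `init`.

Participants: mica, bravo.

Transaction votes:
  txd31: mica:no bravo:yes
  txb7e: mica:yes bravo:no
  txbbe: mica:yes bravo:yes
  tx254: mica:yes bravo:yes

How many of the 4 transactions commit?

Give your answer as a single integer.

Answer: 2

Derivation:
txd31: no from mica -> abort (commits=0)
txb7e: no from bravo -> abort (commits=0)
txbbe: all yes -> commit (commits=1)
tx254: all yes -> commit (commits=2)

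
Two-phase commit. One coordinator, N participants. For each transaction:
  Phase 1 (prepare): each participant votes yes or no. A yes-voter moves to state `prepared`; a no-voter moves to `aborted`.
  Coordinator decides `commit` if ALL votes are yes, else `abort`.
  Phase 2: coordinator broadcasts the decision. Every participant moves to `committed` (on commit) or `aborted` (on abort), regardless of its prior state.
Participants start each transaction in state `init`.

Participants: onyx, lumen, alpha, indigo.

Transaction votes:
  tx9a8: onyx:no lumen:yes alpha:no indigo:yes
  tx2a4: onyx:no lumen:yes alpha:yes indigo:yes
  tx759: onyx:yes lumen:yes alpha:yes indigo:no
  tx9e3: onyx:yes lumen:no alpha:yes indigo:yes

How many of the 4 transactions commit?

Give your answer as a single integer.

tx9a8: no from onyx, alpha -> abort (commits=0)
tx2a4: no from onyx -> abort (commits=0)
tx759: no from indigo -> abort (commits=0)
tx9e3: no from lumen -> abort (commits=0)

Answer: 0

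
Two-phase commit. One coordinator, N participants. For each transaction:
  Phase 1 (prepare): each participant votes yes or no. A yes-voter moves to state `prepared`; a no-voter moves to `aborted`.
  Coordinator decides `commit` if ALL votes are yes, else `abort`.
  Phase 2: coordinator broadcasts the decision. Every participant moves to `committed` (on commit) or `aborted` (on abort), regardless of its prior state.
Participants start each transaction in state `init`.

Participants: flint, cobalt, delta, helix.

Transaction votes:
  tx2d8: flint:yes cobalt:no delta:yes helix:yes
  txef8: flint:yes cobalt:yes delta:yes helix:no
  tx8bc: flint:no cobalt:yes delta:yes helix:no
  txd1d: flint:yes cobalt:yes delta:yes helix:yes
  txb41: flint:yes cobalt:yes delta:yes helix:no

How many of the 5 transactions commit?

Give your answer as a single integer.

Answer: 1

Derivation:
tx2d8: no from cobalt -> abort (commits=0)
txef8: no from helix -> abort (commits=0)
tx8bc: no from flint, helix -> abort (commits=0)
txd1d: all yes -> commit (commits=1)
txb41: no from helix -> abort (commits=1)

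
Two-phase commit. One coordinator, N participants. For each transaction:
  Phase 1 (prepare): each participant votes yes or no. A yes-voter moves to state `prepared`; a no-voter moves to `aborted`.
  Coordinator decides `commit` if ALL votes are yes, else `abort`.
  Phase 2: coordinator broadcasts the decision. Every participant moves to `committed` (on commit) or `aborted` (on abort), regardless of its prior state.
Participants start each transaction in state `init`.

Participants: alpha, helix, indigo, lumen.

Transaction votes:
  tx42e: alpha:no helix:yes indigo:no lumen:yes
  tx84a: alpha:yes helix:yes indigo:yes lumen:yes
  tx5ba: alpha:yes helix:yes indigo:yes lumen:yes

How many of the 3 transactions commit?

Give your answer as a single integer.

Answer: 2

Derivation:
tx42e: no from alpha, indigo -> abort (commits=0)
tx84a: all yes -> commit (commits=1)
tx5ba: all yes -> commit (commits=2)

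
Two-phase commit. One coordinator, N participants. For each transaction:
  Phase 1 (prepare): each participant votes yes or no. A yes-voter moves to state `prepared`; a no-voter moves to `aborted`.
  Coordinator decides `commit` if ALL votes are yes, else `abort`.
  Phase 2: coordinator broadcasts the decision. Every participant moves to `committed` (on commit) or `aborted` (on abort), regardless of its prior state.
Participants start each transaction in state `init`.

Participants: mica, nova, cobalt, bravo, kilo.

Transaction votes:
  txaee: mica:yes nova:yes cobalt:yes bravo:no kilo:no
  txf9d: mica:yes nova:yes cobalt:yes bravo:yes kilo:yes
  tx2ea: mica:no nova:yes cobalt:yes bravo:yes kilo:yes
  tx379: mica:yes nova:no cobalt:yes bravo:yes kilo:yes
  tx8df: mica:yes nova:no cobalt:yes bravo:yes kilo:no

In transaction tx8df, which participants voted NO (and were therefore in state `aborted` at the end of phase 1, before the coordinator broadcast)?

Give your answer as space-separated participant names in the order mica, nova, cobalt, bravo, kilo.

Txn tx8df phase 1: mica yes -> prepared; nova no -> aborted; cobalt yes -> prepared; bravo yes -> prepared; kilo no -> aborted

Answer: nova kilo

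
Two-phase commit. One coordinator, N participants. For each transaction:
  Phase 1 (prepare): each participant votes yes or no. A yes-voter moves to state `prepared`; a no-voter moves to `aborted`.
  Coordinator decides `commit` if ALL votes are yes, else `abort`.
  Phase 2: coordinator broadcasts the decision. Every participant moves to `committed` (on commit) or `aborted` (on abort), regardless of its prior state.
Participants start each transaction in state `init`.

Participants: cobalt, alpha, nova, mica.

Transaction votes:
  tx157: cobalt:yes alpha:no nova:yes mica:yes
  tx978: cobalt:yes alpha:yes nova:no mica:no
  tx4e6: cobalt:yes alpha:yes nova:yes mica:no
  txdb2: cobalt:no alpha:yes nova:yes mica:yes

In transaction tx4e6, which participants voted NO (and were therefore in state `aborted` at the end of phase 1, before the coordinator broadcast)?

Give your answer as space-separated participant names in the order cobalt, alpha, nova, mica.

Answer: mica

Derivation:
Txn tx4e6 phase 1: cobalt yes -> prepared; alpha yes -> prepared; nova yes -> prepared; mica no -> aborted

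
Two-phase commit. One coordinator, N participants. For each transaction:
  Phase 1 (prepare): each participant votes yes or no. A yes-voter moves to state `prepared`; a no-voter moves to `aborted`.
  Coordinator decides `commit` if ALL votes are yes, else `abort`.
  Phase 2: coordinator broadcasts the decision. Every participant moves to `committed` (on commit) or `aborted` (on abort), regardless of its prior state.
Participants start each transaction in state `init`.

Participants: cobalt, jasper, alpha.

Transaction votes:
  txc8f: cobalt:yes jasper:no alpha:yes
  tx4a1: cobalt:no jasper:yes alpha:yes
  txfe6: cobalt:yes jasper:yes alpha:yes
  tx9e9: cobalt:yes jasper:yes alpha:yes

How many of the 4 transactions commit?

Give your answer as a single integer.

txc8f: no from jasper -> abort (commits=0)
tx4a1: no from cobalt -> abort (commits=0)
txfe6: all yes -> commit (commits=1)
tx9e9: all yes -> commit (commits=2)

Answer: 2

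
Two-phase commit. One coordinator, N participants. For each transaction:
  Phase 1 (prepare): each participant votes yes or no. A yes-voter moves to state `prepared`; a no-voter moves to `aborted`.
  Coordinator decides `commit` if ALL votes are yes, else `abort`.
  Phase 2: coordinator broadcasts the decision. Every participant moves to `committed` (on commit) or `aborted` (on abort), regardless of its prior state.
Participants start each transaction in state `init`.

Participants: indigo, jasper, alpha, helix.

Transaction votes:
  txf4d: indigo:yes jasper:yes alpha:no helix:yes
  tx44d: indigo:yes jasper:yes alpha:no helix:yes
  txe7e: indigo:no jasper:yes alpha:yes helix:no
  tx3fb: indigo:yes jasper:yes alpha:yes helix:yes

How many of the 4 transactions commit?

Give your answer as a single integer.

txf4d: no from alpha -> abort (commits=0)
tx44d: no from alpha -> abort (commits=0)
txe7e: no from indigo, helix -> abort (commits=0)
tx3fb: all yes -> commit (commits=1)

Answer: 1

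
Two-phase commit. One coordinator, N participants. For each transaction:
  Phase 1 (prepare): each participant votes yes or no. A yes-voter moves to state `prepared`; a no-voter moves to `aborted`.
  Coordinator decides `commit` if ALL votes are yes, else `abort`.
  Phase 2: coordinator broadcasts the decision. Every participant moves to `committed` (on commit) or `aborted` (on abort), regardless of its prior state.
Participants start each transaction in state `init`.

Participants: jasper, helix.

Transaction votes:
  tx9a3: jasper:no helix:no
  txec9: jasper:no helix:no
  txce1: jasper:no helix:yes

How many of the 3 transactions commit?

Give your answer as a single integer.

tx9a3: no from jasper, helix -> abort (commits=0)
txec9: no from jasper, helix -> abort (commits=0)
txce1: no from jasper -> abort (commits=0)

Answer: 0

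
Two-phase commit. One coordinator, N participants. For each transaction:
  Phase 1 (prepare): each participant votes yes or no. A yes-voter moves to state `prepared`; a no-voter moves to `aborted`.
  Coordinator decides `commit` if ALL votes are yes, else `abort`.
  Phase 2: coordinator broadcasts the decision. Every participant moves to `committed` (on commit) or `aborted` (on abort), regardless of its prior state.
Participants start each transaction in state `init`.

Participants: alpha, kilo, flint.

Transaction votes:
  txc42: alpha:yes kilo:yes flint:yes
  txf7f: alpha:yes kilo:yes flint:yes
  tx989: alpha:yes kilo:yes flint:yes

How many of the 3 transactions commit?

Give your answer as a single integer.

txc42: all yes -> commit (commits=1)
txf7f: all yes -> commit (commits=2)
tx989: all yes -> commit (commits=3)

Answer: 3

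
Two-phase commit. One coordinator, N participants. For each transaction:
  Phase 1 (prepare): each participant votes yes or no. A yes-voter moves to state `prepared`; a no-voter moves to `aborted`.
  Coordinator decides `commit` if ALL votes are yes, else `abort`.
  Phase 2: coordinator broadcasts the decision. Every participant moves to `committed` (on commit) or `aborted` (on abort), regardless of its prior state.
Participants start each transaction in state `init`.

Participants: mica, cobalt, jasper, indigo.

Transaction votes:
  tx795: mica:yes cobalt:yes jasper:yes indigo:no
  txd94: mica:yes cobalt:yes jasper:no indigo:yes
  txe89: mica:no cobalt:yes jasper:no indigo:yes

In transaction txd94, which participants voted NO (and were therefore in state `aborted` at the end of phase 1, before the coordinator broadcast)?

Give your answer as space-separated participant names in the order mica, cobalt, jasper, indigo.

Answer: jasper

Derivation:
Txn txd94 phase 1: mica yes -> prepared; cobalt yes -> prepared; jasper no -> aborted; indigo yes -> prepared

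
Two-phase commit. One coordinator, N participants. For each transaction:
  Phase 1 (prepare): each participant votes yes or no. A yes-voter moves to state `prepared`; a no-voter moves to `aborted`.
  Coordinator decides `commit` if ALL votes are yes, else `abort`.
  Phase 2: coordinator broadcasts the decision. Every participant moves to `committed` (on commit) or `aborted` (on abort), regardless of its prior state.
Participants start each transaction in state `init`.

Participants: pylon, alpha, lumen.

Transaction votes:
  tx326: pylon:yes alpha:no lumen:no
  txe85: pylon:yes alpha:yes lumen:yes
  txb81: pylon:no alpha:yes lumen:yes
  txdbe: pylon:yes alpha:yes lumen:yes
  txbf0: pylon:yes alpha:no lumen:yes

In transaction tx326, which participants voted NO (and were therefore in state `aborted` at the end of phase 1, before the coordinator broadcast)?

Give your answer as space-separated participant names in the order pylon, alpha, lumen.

Txn tx326 phase 1: pylon yes -> prepared; alpha no -> aborted; lumen no -> aborted

Answer: alpha lumen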